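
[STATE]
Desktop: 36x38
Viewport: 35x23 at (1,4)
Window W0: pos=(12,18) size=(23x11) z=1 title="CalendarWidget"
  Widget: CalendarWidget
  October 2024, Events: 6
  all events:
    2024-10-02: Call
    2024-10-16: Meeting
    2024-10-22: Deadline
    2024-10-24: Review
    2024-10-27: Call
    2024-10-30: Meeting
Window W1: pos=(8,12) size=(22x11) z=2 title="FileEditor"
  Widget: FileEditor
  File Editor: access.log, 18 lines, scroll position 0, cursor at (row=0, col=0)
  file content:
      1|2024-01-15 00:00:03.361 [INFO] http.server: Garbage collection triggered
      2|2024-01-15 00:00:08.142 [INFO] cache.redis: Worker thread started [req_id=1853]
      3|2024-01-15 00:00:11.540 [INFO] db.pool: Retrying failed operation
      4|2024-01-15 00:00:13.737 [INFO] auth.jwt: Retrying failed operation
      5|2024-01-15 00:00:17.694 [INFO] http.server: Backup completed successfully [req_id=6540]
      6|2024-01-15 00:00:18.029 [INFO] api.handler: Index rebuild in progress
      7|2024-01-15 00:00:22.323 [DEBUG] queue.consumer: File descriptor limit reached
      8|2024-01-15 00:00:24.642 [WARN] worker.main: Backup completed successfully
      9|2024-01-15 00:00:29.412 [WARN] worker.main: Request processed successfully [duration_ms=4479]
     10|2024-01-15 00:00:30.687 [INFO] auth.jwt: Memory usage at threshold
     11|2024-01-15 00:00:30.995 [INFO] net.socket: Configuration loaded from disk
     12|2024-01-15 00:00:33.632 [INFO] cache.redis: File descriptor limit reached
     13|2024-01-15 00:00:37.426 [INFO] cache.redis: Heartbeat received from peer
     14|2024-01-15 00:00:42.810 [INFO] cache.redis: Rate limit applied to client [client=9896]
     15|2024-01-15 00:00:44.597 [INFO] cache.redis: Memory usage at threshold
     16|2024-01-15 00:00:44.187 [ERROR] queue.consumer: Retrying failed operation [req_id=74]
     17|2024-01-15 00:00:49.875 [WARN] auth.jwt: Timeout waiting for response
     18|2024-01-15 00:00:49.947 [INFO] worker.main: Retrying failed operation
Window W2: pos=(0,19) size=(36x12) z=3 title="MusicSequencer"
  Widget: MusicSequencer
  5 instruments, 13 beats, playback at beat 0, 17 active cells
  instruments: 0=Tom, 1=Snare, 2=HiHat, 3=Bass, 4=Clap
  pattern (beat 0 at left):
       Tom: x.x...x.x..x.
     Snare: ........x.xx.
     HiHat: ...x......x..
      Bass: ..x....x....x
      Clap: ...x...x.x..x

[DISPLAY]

                                   
                                   
                                   
                                   
                                   
                                   
                                   
                                   
       ┏━━━━━━━━━━━━━━━━━━━━┓      
       ┃ FileEditor         ┃      
       ┠────────────────────┨      
       ┃█024-01-15 00:00:03▲┃      
       ┃2024-01-15 00:00:08█┃      
       ┃2024-01-15 00:00:11░┃      
       ┃2024-01-15 00:00:13░┃━━━━┓ 
━━━━━━━━━━━━━━━━━━━━━━━━━━━━━━━━━━┓
 MusicSequencer                   ┃
──────────────────────────────────┨
      ▼123456789012               ┃
   Tom█·█···█·█··█·               ┃
 Snare········█·██·               ┃
 HiHat···█······█··               ┃
  Bass··█····█····█               ┃


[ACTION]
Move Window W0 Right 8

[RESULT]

                                   
                                   
                                   
                                   
                                   
                                   
                                   
                                   
       ┏━━━━━━━━━━━━━━━━━━━━┓      
       ┃ FileEditor         ┃      
       ┠────────────────────┨      
       ┃█024-01-15 00:00:03▲┃      
       ┃2024-01-15 00:00:08█┃      
       ┃2024-01-15 00:00:11░┃      
       ┃2024-01-15 00:00:13░┃━━━━━┓
━━━━━━━━━━━━━━━━━━━━━━━━━━━━━━━━━━┓
 MusicSequencer                   ┃
──────────────────────────────────┨
      ▼123456789012               ┃
   Tom█·█···█·█··█·               ┃
 Snare········█·██·               ┃
 HiHat···█······█··               ┃
  Bass··█····█····█               ┃


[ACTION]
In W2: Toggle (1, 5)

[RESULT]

                                   
                                   
                                   
                                   
                                   
                                   
                                   
                                   
       ┏━━━━━━━━━━━━━━━━━━━━┓      
       ┃ FileEditor         ┃      
       ┠────────────────────┨      
       ┃█024-01-15 00:00:03▲┃      
       ┃2024-01-15 00:00:08█┃      
       ┃2024-01-15 00:00:11░┃      
       ┃2024-01-15 00:00:13░┃━━━━━┓
━━━━━━━━━━━━━━━━━━━━━━━━━━━━━━━━━━┓
 MusicSequencer                   ┃
──────────────────────────────────┨
      ▼123456789012               ┃
   Tom█·█···█·█··█·               ┃
 Snare·····█··█·██·               ┃
 HiHat···█······█··               ┃
  Bass··█····█····█               ┃


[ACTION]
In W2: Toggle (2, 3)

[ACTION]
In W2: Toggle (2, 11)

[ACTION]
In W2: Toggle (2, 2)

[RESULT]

                                   
                                   
                                   
                                   
                                   
                                   
                                   
                                   
       ┏━━━━━━━━━━━━━━━━━━━━┓      
       ┃ FileEditor         ┃      
       ┠────────────────────┨      
       ┃█024-01-15 00:00:03▲┃      
       ┃2024-01-15 00:00:08█┃      
       ┃2024-01-15 00:00:11░┃      
       ┃2024-01-15 00:00:13░┃━━━━━┓
━━━━━━━━━━━━━━━━━━━━━━━━━━━━━━━━━━┓
 MusicSequencer                   ┃
──────────────────────────────────┨
      ▼123456789012               ┃
   Tom█·█···█·█··█·               ┃
 Snare·····█··█·██·               ┃
 HiHat··█·······██·               ┃
  Bass··█····█····█               ┃


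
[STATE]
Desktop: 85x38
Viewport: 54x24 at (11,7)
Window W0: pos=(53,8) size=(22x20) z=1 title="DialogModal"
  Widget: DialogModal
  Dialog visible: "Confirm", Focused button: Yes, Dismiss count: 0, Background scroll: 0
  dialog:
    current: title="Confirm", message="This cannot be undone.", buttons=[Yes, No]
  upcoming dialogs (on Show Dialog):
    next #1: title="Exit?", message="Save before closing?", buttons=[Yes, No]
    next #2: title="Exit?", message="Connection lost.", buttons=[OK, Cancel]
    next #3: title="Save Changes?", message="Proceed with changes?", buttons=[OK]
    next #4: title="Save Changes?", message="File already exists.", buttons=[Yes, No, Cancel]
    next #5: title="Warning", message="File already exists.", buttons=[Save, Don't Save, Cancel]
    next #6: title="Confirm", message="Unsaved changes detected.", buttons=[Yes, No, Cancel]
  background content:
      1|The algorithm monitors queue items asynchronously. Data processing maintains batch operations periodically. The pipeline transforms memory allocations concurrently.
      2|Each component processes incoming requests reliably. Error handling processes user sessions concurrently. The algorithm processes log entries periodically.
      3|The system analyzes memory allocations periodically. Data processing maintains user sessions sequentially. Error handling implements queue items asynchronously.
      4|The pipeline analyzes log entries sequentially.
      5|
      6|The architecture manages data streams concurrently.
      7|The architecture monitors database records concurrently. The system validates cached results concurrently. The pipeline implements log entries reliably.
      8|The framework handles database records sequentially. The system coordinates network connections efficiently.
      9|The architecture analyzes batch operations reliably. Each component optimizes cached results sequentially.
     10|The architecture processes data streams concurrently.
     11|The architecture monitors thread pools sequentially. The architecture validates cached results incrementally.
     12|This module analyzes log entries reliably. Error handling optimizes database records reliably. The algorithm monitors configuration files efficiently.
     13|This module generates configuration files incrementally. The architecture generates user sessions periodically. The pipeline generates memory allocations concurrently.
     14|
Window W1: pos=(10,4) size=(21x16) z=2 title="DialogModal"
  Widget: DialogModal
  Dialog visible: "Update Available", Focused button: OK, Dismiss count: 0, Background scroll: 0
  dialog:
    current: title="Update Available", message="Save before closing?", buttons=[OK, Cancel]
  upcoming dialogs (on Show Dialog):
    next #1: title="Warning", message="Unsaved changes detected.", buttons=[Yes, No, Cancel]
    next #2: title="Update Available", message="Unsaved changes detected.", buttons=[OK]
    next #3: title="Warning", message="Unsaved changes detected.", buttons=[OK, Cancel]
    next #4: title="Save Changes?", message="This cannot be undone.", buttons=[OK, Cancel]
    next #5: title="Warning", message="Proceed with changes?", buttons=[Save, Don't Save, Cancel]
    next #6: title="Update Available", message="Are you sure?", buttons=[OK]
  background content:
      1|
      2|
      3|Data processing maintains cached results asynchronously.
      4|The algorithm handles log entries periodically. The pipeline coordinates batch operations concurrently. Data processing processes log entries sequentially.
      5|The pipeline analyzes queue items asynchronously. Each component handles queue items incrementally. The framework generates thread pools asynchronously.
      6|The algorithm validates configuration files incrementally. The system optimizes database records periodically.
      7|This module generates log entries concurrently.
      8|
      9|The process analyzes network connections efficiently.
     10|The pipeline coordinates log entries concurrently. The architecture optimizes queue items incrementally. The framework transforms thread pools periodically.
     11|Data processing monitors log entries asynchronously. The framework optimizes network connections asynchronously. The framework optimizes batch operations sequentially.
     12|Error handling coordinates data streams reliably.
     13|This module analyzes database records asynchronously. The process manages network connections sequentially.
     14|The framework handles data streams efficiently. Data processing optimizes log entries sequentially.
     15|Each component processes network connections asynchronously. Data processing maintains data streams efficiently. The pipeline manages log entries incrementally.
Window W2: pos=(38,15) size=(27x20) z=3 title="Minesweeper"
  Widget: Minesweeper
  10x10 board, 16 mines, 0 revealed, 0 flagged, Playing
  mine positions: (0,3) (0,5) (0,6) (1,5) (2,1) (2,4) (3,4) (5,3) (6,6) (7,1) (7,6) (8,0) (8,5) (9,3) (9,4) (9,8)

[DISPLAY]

                   ┃                                  
                   ┃                      ┏━━━━━━━━━━━
Data processing mai┃                      ┃ DialogModa
Th┌─────────────┐dl┃                      ┠───────────
Th│Update Availa│yz┃                      ┃The algorit
Th│Save before c│id┃                      ┃Each compon
Th│[OK]  Cancel │at┃                      ┃The system 
  └─────────────┘  ┃                      ┃The pipelin
The process analyze┃       ┏━━━━━━━━━━━━━━━━━━━━━━━━━┓
The pipeline coordi┃       ┃ Minesweeper             ┃
Data processing mon┃       ┠─────────────────────────┨
Error handling coor┃       ┃■■■■■■■■■■               ┃
━━━━━━━━━━━━━━━━━━━┛       ┃■■■■■■■■■■               ┃
                           ┃■■■■■■■■■■               ┃
                           ┃■■■■■■■■■■               ┃
                           ┃■■■■■■■■■■               ┃
                           ┃■■■■■■■■■■               ┃
                           ┃■■■■■■■■■■               ┃
                           ┃■■■■■■■■■■               ┃
                           ┃■■■■■■■■■■               ┃
                           ┃■■■■■■■■■■               ┃
                           ┃                         ┃
                           ┃                         ┃
                           ┃                         ┃


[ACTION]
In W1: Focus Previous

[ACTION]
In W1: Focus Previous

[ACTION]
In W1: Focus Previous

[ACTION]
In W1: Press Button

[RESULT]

                   ┃                                  
                   ┃                      ┏━━━━━━━━━━━
Data processing mai┃                      ┃ DialogModa
The algorithm handl┃                      ┠───────────
The pipeline analyz┃                      ┃The algorit
The algorithm valid┃                      ┃Each compon
This module generat┃                      ┃The system 
                   ┃                      ┃The pipelin
The process analyze┃       ┏━━━━━━━━━━━━━━━━━━━━━━━━━┓
The pipeline coordi┃       ┃ Minesweeper             ┃
Data processing mon┃       ┠─────────────────────────┨
Error handling coor┃       ┃■■■■■■■■■■               ┃
━━━━━━━━━━━━━━━━━━━┛       ┃■■■■■■■■■■               ┃
                           ┃■■■■■■■■■■               ┃
                           ┃■■■■■■■■■■               ┃
                           ┃■■■■■■■■■■               ┃
                           ┃■■■■■■■■■■               ┃
                           ┃■■■■■■■■■■               ┃
                           ┃■■■■■■■■■■               ┃
                           ┃■■■■■■■■■■               ┃
                           ┃■■■■■■■■■■               ┃
                           ┃                         ┃
                           ┃                         ┃
                           ┃                         ┃


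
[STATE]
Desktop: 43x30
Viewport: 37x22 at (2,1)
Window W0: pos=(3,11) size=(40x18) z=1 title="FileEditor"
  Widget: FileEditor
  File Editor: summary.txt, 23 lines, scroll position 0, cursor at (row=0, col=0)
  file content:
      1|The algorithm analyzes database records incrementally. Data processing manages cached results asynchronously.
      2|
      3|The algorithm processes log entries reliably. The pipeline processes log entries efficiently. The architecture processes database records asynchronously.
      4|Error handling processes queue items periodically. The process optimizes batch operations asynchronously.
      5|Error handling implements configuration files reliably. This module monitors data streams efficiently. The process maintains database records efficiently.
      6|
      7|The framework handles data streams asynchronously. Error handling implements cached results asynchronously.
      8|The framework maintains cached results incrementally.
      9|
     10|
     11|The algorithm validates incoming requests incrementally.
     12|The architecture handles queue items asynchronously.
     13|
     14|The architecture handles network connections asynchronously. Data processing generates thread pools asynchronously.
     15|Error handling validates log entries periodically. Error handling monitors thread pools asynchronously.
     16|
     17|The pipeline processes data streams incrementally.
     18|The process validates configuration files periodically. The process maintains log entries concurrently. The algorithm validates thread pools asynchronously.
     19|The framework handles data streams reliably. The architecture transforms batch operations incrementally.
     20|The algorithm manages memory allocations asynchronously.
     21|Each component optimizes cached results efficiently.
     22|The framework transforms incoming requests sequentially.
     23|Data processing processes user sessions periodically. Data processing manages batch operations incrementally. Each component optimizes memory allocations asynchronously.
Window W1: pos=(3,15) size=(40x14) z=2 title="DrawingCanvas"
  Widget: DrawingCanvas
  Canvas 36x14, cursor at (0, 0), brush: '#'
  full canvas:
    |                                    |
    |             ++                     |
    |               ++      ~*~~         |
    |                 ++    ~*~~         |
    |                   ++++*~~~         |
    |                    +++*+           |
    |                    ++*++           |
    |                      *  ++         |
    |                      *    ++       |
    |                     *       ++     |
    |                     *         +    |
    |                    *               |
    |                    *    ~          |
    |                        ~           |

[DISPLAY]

                                     
                                     
                                     
                                     
                                     
                                     
                                     
                                     
                                     
                                     
 ┏━━━━━━━━━━━━━━━━━━━━━━━━━━━━━━━━━━━
 ┃ FileEditor                        
 ┠───────────────────────────────────
 ┃█he algorithm analyzes database rec
 ┏━━━━━━━━━━━━━━━━━━━━━━━━━━━━━━━━━━━
 ┃ DrawingCanvas                     
 ┠───────────────────────────────────
 ┃+                                  
 ┃             ++                    
 ┃               ++      ~*~~        
 ┃                 ++    ~*~~        
 ┃                   ++++*~~~        


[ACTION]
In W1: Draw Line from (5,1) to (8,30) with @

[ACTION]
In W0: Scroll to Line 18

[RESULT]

                                     
                                     
                                     
                                     
                                     
                                     
                                     
                                     
                                     
                                     
 ┏━━━━━━━━━━━━━━━━━━━━━━━━━━━━━━━━━━━
 ┃ FileEditor                        
 ┠───────────────────────────────────
 ┃                                   
 ┏━━━━━━━━━━━━━━━━━━━━━━━━━━━━━━━━━━━
 ┃ DrawingCanvas                     
 ┠───────────────────────────────────
 ┃+                                  
 ┃             ++                    
 ┃               ++      ~*~~        
 ┃                 ++    ~*~~        
 ┃                   ++++*~~~        


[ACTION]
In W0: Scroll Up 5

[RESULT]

                                     
                                     
                                     
                                     
                                     
                                     
                                     
                                     
                                     
                                     
 ┏━━━━━━━━━━━━━━━━━━━━━━━━━━━━━━━━━━━
 ┃ FileEditor                        
 ┠───────────────────────────────────
 ┃Error handling implements configura
 ┏━━━━━━━━━━━━━━━━━━━━━━━━━━━━━━━━━━━
 ┃ DrawingCanvas                     
 ┠───────────────────────────────────
 ┃+                                  
 ┃             ++                    
 ┃               ++      ~*~~        
 ┃                 ++    ~*~~        
 ┃                   ++++*~~~        


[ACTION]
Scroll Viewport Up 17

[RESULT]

                                     
                                     
                                     
                                     
                                     
                                     
                                     
                                     
                                     
                                     
                                     
 ┏━━━━━━━━━━━━━━━━━━━━━━━━━━━━━━━━━━━
 ┃ FileEditor                        
 ┠───────────────────────────────────
 ┃Error handling implements configura
 ┏━━━━━━━━━━━━━━━━━━━━━━━━━━━━━━━━━━━
 ┃ DrawingCanvas                     
 ┠───────────────────────────────────
 ┃+                                  
 ┃             ++                    
 ┃               ++      ~*~~        
 ┃                 ++    ~*~~        


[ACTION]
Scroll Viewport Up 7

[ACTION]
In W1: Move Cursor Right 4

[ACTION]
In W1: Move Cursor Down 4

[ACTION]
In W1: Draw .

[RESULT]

                                     
                                     
                                     
                                     
                                     
                                     
                                     
                                     
                                     
                                     
                                     
 ┏━━━━━━━━━━━━━━━━━━━━━━━━━━━━━━━━━━━
 ┃ FileEditor                        
 ┠───────────────────────────────────
 ┃Error handling implements configura
 ┏━━━━━━━━━━━━━━━━━━━━━━━━━━━━━━━━━━━
 ┃ DrawingCanvas                     
 ┠───────────────────────────────────
 ┃                                   
 ┃             ++                    
 ┃               ++      ~*~~        
 ┃                 ++    ~*~~        


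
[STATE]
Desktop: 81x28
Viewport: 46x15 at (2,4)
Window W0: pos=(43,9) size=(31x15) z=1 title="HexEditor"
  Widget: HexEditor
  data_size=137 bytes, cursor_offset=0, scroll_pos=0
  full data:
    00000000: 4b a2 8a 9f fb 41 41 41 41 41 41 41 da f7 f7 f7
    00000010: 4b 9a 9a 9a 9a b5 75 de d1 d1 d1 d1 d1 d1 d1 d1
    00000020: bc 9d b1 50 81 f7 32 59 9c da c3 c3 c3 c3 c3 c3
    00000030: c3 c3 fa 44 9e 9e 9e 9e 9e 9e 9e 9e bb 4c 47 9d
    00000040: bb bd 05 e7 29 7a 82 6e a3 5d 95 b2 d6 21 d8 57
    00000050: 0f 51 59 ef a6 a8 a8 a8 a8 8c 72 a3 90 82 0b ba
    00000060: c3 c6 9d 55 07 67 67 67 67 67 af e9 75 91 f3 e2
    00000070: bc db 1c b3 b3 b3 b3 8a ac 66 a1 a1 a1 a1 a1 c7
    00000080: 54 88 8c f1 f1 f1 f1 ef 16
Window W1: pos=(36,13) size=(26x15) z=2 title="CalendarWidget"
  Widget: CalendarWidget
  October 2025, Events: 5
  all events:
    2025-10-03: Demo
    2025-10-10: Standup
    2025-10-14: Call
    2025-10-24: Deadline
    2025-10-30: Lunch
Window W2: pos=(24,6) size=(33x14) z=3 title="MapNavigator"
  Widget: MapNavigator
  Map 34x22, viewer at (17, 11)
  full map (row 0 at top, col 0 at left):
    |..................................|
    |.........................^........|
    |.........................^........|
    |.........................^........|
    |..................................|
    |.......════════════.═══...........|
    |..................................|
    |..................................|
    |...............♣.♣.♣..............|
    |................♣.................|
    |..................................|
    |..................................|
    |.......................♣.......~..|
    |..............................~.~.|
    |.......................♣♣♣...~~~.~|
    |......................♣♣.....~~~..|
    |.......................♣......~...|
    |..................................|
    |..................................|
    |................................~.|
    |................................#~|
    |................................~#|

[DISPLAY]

                                              
                                              
                      ┏━━━━━━━━━━━━━━━━━━━━━━━
                      ┃ MapNavigator          
                      ┠───────────────────────
                      ┃.......................
                      ┃.......................
                      ┃.............♣.♣.♣.....
                      ┃..............♣........
                      ┃.......................
                      ┃...............@.......
                      ┃.....................♣.
                      ┃.......................
                      ┃.....................♣♣
                      ┃....................♣♣.


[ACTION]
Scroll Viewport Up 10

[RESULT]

                                              
                                              
                                              
                                              
                                              
                                              
                      ┏━━━━━━━━━━━━━━━━━━━━━━━
                      ┃ MapNavigator          
                      ┠───────────────────────
                      ┃.......................
                      ┃.......................
                      ┃.............♣.♣.♣.....
                      ┃..............♣........
                      ┃.......................
                      ┃...............@.......


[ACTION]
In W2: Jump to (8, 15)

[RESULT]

                                              
                                              
                                              
                                              
                                              
                                              
                      ┏━━━━━━━━━━━━━━━━━━━━━━━
                      ┃ MapNavigator          
                      ┠───────────────────────
                      ┃       ................
                      ┃       ................
                      ┃       ................
                      ┃       ................
                      ┃       ................
                      ┃       ........@.......


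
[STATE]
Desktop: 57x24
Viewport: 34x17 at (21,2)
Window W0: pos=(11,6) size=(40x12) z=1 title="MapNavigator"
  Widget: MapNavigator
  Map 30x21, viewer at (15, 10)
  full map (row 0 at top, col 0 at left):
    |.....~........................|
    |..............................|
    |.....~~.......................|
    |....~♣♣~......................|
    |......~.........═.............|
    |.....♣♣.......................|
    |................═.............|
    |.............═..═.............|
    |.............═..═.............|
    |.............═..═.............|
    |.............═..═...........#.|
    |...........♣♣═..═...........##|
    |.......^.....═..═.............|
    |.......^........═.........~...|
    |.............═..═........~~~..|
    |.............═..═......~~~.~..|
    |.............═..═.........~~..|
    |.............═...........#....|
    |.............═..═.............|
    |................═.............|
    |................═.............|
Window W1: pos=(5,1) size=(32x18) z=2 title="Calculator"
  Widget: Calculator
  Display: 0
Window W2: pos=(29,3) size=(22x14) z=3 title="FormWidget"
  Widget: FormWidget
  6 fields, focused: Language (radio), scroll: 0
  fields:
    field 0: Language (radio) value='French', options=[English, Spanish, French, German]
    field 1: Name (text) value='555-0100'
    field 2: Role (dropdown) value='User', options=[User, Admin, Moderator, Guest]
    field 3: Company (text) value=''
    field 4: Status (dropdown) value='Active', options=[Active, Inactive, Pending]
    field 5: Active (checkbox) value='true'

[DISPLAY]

               ┃                  
────────┏━━━━━━━━━━━━━━━━━━━━┓    
        ┃ FormWidget         ┃    
─┐      ┠────────────────────┨    
 │      ┃> Language:   ( ) En┃    
─┤      ┃  Name:       [555-]┃    
 │      ┃  Role:       [Use▼]┃    
─┤      ┃  Company:    [    ]┃    
 │      ┃  Status:     [Act▼]┃    
─┤      ┃  Active:     [x]   ┃    
 │      ┃                    ┃    
─┤      ┃                    ┃    
+│      ┃                    ┃    
─┘      ┃                    ┃    
        ┗━━━━━━━━━━━━━━━━━━━━┛    
               ┃━━━━━━━━━━━━━┛    
━━━━━━━━━━━━━━━┛                  


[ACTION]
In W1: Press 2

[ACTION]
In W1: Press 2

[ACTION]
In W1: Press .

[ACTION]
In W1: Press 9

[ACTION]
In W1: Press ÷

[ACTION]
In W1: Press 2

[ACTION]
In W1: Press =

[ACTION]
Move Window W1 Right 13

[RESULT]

alculator                   ┃     
────────┏━━━━━━━━━━━━━━━━━━━━┓    
        ┃ FormWidget         ┃    
──┬───┬─┠────────────────────┨    
7 │ 8 │ ┃> Language:   ( ) En┃    
──┼───┼─┃  Name:       [555-]┃    
4 │ 5 │ ┃  Role:       [Use▼]┃    
──┼───┼─┃  Company:    [    ]┃    
1 │ 2 │ ┃  Status:     [Act▼]┃    
──┼───┼─┃  Active:     [x]   ┃    
0 │ . │ ┃                    ┃    
──┼───┼─┃                    ┃    
C │ MC│ ┃                    ┃    
──┴───┴─┃                    ┃    
        ┗━━━━━━━━━━━━━━━━━━━━┛    
                            ┃┛    
━━━━━━━━━━━━━━━━━━━━━━━━━━━━┛     


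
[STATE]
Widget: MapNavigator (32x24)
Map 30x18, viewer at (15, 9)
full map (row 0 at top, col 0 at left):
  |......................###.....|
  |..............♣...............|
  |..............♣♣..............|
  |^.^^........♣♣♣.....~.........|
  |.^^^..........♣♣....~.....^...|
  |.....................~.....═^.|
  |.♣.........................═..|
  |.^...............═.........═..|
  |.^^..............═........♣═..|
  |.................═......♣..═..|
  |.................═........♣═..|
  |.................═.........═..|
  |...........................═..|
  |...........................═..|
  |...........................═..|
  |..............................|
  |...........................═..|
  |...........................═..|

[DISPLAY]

                                
                                
                                
 ......................###..... 
 ..............♣............... 
 ..............♣♣.............. 
 ^.^^........♣♣♣.....~......... 
 .^^^..........♣♣....~.....^... 
 .....................~.....═^. 
 .♣.........................═.. 
 .^...............═.........═.. 
 .^^..............═........♣═.. 
 ...............@.═......♣..═.. 
 .................═........♣═.. 
 .................═.........═.. 
 ...........................═.. 
 ...........................═.. 
 ...........................═.. 
 .............................. 
 ...........................═.. 
 ...........................═.. 
                                
                                
                                


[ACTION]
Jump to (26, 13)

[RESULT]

....♣...............            
....♣♣..............            
..♣♣♣.....~.........            
....♣♣....~.....^...            
...........~.....═^.            
.................═..            
.......═.........═..            
.......═........♣═..            
.......═......♣..═..            
.......═........♣═..            
.......═.........═..            
.................═..            
................@═..            
.................═..            
....................            
.................═..            
.................═..            
                                
                                
                                
                                
                                
                                
                                


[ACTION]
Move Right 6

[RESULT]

.♣...............               
.♣♣..............               
♣♣.....~.........               
.♣♣....~.....^...               
........~.....═^.               
..............═..               
....═.........═..               
....═........♣═..               
....═......♣..═..               
....═........♣═..               
....═.........═..               
..............═..               
..............═.@               
..............═..               
.................               
..............═..               
..............═..               
                                
                                
                                
                                
                                
                                
                                


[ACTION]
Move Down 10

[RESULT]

........~.....═^.               
..............═..               
....═.........═..               
....═........♣═..               
....═......♣..═..               
....═........♣═..               
....═.........═..               
..............═..               
..............═..               
..............═..               
.................               
..............═..               
..............═.@               
                                
                                
                                
                                
                                
                                
                                
                                
                                
                                
                                


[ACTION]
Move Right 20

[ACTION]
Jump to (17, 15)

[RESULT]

.^^........♣♣♣.....~.........   
^^^..........♣♣....~.....^...   
....................~.....═^.   
♣.........................═..   
^...............═.........═..   
^^..............═........♣═..   
................═......♣..═..   
................═........♣═..   
................═.........═..   
..........................═..   
..........................═..   
..........................═..   
................@............   
..........................═..   
..........................═..   
                                
                                
                                
                                
                                
                                
                                
                                
                                


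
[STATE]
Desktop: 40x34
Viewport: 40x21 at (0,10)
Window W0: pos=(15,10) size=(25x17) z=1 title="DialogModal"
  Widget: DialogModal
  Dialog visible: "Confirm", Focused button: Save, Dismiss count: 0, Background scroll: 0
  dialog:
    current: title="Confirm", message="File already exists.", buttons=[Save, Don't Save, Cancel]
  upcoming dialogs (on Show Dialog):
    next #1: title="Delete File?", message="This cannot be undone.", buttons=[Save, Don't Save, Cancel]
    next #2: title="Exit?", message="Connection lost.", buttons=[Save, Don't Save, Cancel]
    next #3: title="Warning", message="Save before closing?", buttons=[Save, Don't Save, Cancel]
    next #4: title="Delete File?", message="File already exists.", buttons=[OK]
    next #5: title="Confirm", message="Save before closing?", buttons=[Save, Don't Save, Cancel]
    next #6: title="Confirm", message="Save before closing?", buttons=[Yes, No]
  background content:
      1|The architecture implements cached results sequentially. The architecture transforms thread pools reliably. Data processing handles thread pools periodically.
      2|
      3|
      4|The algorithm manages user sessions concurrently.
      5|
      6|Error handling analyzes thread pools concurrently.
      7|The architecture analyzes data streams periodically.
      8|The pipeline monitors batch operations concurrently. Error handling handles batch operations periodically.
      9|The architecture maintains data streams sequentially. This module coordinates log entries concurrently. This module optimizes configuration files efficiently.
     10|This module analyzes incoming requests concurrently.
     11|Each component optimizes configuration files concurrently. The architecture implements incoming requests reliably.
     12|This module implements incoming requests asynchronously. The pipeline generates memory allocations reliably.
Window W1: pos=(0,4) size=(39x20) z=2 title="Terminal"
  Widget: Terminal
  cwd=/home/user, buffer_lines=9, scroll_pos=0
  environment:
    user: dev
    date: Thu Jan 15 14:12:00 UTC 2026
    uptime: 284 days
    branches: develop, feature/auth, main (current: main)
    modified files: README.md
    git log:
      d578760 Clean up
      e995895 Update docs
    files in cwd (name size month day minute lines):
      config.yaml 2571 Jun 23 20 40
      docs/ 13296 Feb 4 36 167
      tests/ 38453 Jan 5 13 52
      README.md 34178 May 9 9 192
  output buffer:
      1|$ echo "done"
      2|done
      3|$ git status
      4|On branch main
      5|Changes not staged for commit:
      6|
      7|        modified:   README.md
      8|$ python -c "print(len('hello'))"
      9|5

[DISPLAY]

┃On branch main                       ┃┓
┃Changes not staged for commit:       ┃┃
┃                                     ┃┨
┃        modified:   README.md        ┃┃
┃$ python -c "print(len('hello'))"    ┃┃
┃5                                    ┃┃
┃$ █                                  ┃┃
┃                                     ┃┃
┃                                     ┃┃
┃                                     ┃┃
┃                                     ┃┃
┃                                     ┃┃
┃                                     ┃┃
┗━━━━━━━━━━━━━━━━━━━━━━━━━━━━━━━━━━━━━┛┃
               ┃This module implements ┃
               ┃                       ┃
               ┗━━━━━━━━━━━━━━━━━━━━━━━┛
                                        
                                        
                                        
                                        


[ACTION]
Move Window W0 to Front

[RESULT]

┃On branch main┏━━━━━━━━━━━━━━━━━━━━━━━┓
┃Changes not st┃ DialogModal           ┃
┃              ┠───────────────────────┨
┃        modifi┃The architecture implem┃
┃$ python -c "p┃                       ┃
┃5             ┃                       ┃
┃$ █           ┃The algorithm manages u┃
┃              ┃  ┌─────────────────┐  ┃
┃              ┃Er│     Confirm     │es┃
┃              ┃Th│File already exis│yz┃
┃              ┃Th│[Save]  Don't Sav│ b┃
┃              ┃Th└─────────────────┘ta┃
┃              ┃This module analyzes in┃
┗━━━━━━━━━━━━━━┃Each component optimize┃
               ┃This module implements ┃
               ┃                       ┃
               ┗━━━━━━━━━━━━━━━━━━━━━━━┛
                                        
                                        
                                        
                                        


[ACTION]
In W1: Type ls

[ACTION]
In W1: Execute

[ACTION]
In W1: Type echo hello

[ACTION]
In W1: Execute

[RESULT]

┃On branch main┏━━━━━━━━━━━━━━━━━━━━━━━┓
┃Changes not st┃ DialogModal           ┃
┃              ┠───────────────────────┨
┃        modifi┃The architecture implem┃
┃$ python -c "p┃                       ┃
┃5             ┃                       ┃
┃$ ls          ┃The algorithm manages u┃
┃config.yaml  d┃  ┌─────────────────┐  ┃
┃$ echo hello  ┃Er│     Confirm     │es┃
┃hello         ┃Th│File already exis│yz┃
┃$ █           ┃Th│[Save]  Don't Sav│ b┃
┃              ┃Th└─────────────────┘ta┃
┃              ┃This module analyzes in┃
┗━━━━━━━━━━━━━━┃Each component optimize┃
               ┃This module implements ┃
               ┃                       ┃
               ┗━━━━━━━━━━━━━━━━━━━━━━━┛
                                        
                                        
                                        
                                        
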